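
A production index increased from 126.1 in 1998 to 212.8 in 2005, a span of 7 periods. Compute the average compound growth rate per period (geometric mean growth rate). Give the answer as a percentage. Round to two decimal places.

Growth factor = (212.8/126.1)^(1/7) = (1.687550)^(1/7) = 1.077619
Growth rate = 1.077619 − 1 = 0.077619 = 7.7619%

7.76%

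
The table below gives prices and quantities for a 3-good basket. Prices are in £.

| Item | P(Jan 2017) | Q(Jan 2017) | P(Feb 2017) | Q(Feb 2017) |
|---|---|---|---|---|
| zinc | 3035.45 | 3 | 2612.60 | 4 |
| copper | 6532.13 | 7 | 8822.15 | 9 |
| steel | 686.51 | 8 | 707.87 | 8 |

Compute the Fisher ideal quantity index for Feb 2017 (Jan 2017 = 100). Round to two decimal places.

126.80

Laspeyres component (base-period weights):
ΣP(Jan 2017)Q(Feb 2017) = 3035.45×4 + 6532.13×9 + 686.51×8 = 12141.8 + 58789.17 + 5492.08 = 76423.05
ΣP(Jan 2017)Q(Jan 2017) = 3035.45×3 + 6532.13×7 + 686.51×8 = 9106.35 + 45724.91 + 5492.08 = 60323.34
L = 76423.05 / 60323.34 × 100 = 126.6890
Paasche component (current-period weights):
ΣP(Feb 2017)Q(Feb 2017) = 2612.60×4 + 8822.15×9 + 707.87×8 = 10450.4 + 79399.35 + 5662.96 = 95512.71
ΣP(Feb 2017)Q(Jan 2017) = 2612.60×3 + 8822.15×7 + 707.87×8 = 7837.8 + 61755.05 + 5662.96 = 75255.81
P = 95512.71 / 75255.81 × 100 = 126.9174
Fisher = √(L × P) = √(126.6890 × 126.9174) = 126.8032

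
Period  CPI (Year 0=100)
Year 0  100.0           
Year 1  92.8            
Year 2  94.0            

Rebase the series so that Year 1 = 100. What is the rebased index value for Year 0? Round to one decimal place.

107.8

Rebased(Year 0) = 100.0 / 92.8 × 100 = 107.7586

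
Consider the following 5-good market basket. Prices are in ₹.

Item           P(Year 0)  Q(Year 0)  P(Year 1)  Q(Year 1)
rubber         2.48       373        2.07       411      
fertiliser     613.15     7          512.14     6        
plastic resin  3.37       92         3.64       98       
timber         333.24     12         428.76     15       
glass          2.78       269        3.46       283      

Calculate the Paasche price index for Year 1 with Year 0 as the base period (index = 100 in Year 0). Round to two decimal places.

Paasche price index uses current-period quantities as weights.
ΣP(Year 1)·Q(Year 1) = 2.07×411 + 512.14×6 + 3.64×98 + 428.76×15 + 3.46×283 = 850.77 + 3072.84 + 356.72 + 6431.4 + 979.18 = 11690.91
ΣP(Year 0)·Q(Year 1) = 2.48×411 + 613.15×6 + 3.37×98 + 333.24×15 + 2.78×283 = 1019.28 + 3678.9 + 330.26 + 4998.6 + 786.74 = 10813.78
Index = 11690.91 / 10813.78 × 100 = 108.1112

108.11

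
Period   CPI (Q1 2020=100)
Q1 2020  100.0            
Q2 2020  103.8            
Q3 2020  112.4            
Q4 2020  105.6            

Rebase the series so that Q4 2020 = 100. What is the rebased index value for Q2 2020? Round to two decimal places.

98.30

Rebased(Q2 2020) = 103.8 / 105.6 × 100 = 98.2955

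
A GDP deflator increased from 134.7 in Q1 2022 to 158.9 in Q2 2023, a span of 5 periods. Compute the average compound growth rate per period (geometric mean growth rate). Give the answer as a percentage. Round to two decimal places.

Growth factor = (158.9/134.7)^(1/5) = (1.179659)^(1/5) = 1.033597
Growth rate = 1.033597 − 1 = 0.033597 = 3.3597%

3.36%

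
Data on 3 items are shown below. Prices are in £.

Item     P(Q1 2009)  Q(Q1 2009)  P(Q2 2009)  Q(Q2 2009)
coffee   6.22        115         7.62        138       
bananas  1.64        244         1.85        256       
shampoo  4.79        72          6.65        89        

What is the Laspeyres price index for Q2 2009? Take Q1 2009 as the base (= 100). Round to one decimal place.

123.7

Laspeyres price index uses base-period quantities as weights.
ΣP(Q2 2009)·Q(Q1 2009) = 7.62×115 + 1.85×244 + 6.65×72 = 876.3 + 451.4 + 478.8 = 1806.5
ΣP(Q1 2009)·Q(Q1 2009) = 6.22×115 + 1.64×244 + 4.79×72 = 715.3 + 400.16 + 344.88 = 1460.34
Index = 1806.5 / 1460.34 × 100 = 123.7041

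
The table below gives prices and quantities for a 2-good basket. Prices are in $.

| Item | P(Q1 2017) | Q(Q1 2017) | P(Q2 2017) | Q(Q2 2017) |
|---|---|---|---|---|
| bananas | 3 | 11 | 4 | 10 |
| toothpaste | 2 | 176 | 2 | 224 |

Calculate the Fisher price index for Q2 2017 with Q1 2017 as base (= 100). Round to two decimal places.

Laspeyres component (base-period weights):
ΣP(Q2 2017)Q(Q1 2017) = 4×11 + 2×176 = 44 + 352 = 396
ΣP(Q1 2017)Q(Q1 2017) = 3×11 + 2×176 = 33 + 352 = 385
L = 396 / 385 × 100 = 102.8571
Paasche component (current-period weights):
ΣP(Q2 2017)Q(Q2 2017) = 4×10 + 2×224 = 40 + 448 = 488
ΣP(Q1 2017)Q(Q2 2017) = 3×10 + 2×224 = 30 + 448 = 478
P = 488 / 478 × 100 = 102.0921
Fisher = √(L × P) = √(102.8571 × 102.0921) = 102.4739

102.47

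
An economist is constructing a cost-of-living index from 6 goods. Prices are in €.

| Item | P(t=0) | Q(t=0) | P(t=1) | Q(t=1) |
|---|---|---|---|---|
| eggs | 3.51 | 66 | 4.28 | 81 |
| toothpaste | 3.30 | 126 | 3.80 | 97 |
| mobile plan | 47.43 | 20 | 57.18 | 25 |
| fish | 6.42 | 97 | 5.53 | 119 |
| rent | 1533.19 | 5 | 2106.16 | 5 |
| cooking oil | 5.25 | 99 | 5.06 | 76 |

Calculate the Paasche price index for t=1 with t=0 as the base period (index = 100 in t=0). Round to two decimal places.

Paasche price index uses current-period quantities as weights.
ΣP(t=1)·Q(t=1) = 4.28×81 + 3.80×97 + 57.18×25 + 5.53×119 + 2106.16×5 + 5.06×76 = 346.68 + 368.6 + 1429.5 + 658.07 + 10530.8 + 384.56 = 13718.21
ΣP(t=0)·Q(t=1) = 3.51×81 + 3.30×97 + 47.43×25 + 6.42×119 + 1533.19×5 + 5.25×76 = 284.31 + 320.1 + 1185.75 + 763.98 + 7665.95 + 399 = 10619.09
Index = 13718.21 / 10619.09 × 100 = 129.1844

129.18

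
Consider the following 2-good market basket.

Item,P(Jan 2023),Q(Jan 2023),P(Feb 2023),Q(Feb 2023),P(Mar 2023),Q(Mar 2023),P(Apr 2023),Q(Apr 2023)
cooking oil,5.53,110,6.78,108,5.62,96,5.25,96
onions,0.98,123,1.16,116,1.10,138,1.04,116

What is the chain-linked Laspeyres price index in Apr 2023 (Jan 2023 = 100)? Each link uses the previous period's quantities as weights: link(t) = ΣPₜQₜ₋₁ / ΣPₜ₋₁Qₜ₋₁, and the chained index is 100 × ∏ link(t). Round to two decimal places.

Link Jan 2023→Feb 2023:
ΣP(Feb 2023)Q(Jan 2023) = 6.78×110 + 1.16×123 = 745.8 + 142.68 = 888.48
ΣP(Jan 2023)Q(Jan 2023) = 5.53×110 + 0.98×123 = 608.3 + 120.54 = 728.84
link = 888.48/728.84 = 1.219033
Link Feb 2023→Mar 2023:
ΣP(Mar 2023)Q(Feb 2023) = 5.62×108 + 1.10×116 = 606.96 + 127.6 = 734.56
ΣP(Feb 2023)Q(Feb 2023) = 6.78×108 + 1.16×116 = 732.24 + 134.56 = 866.8
link = 734.56/866.8 = 0.847439
Link Mar 2023→Apr 2023:
ΣP(Apr 2023)Q(Mar 2023) = 5.25×96 + 1.04×138 = 504 + 143.52 = 647.52
ΣP(Mar 2023)Q(Mar 2023) = 5.62×96 + 1.10×138 = 539.52 + 151.8 = 691.32
link = 647.52/691.32 = 0.936643
Chained index = 100 × 1.219033 × 0.847439 × 0.936643 = 96.7605

96.76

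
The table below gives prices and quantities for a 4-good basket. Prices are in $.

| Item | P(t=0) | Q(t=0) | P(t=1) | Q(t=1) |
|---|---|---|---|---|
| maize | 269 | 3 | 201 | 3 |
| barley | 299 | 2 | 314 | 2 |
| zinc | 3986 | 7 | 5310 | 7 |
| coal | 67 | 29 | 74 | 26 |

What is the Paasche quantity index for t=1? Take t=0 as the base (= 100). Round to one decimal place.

99.5

Paasche quantity index uses current-period prices as weights.
ΣP(t=1)·Q(t=1) = 201×3 + 314×2 + 5310×7 + 74×26 = 603 + 628 + 37170 + 1924 = 40325
ΣP(t=1)·Q(t=0) = 201×3 + 314×2 + 5310×7 + 74×29 = 603 + 628 + 37170 + 2146 = 40547
Index = 40325 / 40547 × 100 = 99.4525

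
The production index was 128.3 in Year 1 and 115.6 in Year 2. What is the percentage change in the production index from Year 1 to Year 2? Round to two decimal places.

-9.90%

Change = (115.6 − 128.3) / 128.3 × 100
       = -12.7 / 128.3 × 100 = -9.8987%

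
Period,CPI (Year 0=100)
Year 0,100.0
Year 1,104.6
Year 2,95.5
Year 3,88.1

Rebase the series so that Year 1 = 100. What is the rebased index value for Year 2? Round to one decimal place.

91.3

Rebased(Year 2) = 95.5 / 104.6 × 100 = 91.3002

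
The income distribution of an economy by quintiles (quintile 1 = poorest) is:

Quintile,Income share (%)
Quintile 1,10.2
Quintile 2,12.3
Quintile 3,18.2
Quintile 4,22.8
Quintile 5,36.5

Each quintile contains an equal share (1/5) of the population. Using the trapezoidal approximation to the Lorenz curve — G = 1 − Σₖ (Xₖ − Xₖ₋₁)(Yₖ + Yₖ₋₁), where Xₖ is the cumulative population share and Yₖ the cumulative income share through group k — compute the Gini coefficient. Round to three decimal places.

Cumulative income shares Yₖ: 0.1020, 0.2250, 0.4070, 0.6350, 1.0000
Σ (Xₖ−Xₖ₋₁)(Yₖ+Yₖ₋₁) = (1/5)(0.1020+0.0000) + (1/5)(0.2250+0.1020) + (1/5)(0.4070+0.2250) + (1/5)(0.6350+0.4070) + (1/5)(1.0000+0.6350)
  = 0.0204 + 0.0654 + 0.1264 + 0.2084 + 0.3270 = 0.7476
G = 1 − 0.7476 = 0.2524

0.252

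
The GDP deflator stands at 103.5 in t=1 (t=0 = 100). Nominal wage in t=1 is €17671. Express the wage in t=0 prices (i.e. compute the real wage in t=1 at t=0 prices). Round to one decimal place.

Real = Nominal ÷ (Index/100) = 17671 ÷ (103.5/100)
     = 17671 ÷ 1.035 = 17073.4300

17073.4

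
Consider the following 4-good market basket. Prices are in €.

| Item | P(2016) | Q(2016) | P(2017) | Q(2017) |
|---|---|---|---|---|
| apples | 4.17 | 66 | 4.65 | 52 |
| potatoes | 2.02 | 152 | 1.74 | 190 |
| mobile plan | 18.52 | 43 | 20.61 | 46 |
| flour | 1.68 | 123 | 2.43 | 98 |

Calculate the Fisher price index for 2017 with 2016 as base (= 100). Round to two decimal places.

Laspeyres component (base-period weights):
ΣP(2017)Q(2016) = 4.65×66 + 1.74×152 + 20.61×43 + 2.43×123 = 306.9 + 264.48 + 886.23 + 298.89 = 1756.5
ΣP(2016)Q(2016) = 4.17×66 + 2.02×152 + 18.52×43 + 1.68×123 = 275.22 + 307.04 + 796.36 + 206.64 = 1585.26
L = 1756.5 / 1585.26 × 100 = 110.8020
Paasche component (current-period weights):
ΣP(2017)Q(2017) = 4.65×52 + 1.74×190 + 20.61×46 + 2.43×98 = 241.8 + 330.6 + 948.06 + 238.14 = 1758.6
ΣP(2016)Q(2017) = 4.17×52 + 2.02×190 + 18.52×46 + 1.68×98 = 216.84 + 383.8 + 851.92 + 164.64 = 1617.2
P = 1758.6 / 1617.2 × 100 = 108.7435
Fisher = √(L × P) = √(110.8020 × 108.7435) = 109.7679

109.77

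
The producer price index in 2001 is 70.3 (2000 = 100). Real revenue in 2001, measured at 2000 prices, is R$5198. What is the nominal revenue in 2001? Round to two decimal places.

Nominal = Real × (Index/100) = 5198 × (70.3/100)
        = 5198 × 0.703 = 3654.1940

3654.19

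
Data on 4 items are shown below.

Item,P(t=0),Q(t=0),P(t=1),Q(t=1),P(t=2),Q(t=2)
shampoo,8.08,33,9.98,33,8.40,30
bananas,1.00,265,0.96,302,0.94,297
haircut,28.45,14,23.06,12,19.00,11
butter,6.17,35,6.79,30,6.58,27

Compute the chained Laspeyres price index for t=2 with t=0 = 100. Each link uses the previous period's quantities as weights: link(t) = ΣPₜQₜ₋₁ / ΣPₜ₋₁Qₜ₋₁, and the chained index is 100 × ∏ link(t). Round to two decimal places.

Link t=0→t=1:
ΣP(t=1)Q(t=0) = 9.98×33 + 0.96×265 + 23.06×14 + 6.79×35 = 329.34 + 254.4 + 322.84 + 237.65 = 1144.23
ΣP(t=0)Q(t=0) = 8.08×33 + 1.00×265 + 28.45×14 + 6.17×35 = 266.64 + 265 + 398.3 + 215.95 = 1145.89
link = 1144.23/1145.89 = 0.998551
Link t=1→t=2:
ΣP(t=2)Q(t=1) = 8.40×33 + 0.94×302 + 19.00×12 + 6.58×30 = 277.2 + 283.88 + 228 + 197.4 = 986.48
ΣP(t=1)Q(t=1) = 9.98×33 + 0.96×302 + 23.06×12 + 6.79×30 = 329.34 + 289.92 + 276.72 + 203.7 = 1099.68
link = 986.48/1099.68 = 0.897061
Chained index = 100 × 0.998551 × 0.897061 = 89.5761

89.58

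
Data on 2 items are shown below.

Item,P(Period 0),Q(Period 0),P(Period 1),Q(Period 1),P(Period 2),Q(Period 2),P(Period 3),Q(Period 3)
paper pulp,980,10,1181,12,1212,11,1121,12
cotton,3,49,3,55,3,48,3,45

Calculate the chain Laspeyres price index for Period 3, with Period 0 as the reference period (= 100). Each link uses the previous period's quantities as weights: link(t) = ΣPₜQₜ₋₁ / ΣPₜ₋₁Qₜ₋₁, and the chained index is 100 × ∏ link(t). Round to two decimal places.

114.17

Link Period 0→Period 1:
ΣP(Period 1)Q(Period 0) = 1181×10 + 3×49 = 11810 + 147 = 11957
ΣP(Period 0)Q(Period 0) = 980×10 + 3×49 = 9800 + 147 = 9947
link = 11957/9947 = 1.202071
Link Period 1→Period 2:
ΣP(Period 2)Q(Period 1) = 1212×12 + 3×55 = 14544 + 165 = 14709
ΣP(Period 1)Q(Period 1) = 1181×12 + 3×55 = 14172 + 165 = 14337
link = 14709/14337 = 1.025947
Link Period 2→Period 3:
ΣP(Period 3)Q(Period 2) = 1121×11 + 3×48 = 12331 + 144 = 12475
ΣP(Period 2)Q(Period 2) = 1212×11 + 3×48 = 13332 + 144 = 13476
link = 12475/13476 = 0.925720
Chained index = 100 × 1.202071 × 1.025947 × 0.925720 = 114.1654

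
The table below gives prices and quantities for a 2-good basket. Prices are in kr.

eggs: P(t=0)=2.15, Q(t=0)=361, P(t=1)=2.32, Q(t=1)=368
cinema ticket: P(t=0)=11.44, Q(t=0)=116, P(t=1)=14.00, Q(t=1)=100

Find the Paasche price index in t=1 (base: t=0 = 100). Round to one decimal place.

Paasche price index uses current-period quantities as weights.
ΣP(t=1)·Q(t=1) = 2.32×368 + 14.00×100 = 853.76 + 1400 = 2253.76
ΣP(t=0)·Q(t=1) = 2.15×368 + 11.44×100 = 791.2 + 1144 = 1935.2
Index = 2253.76 / 1935.2 × 100 = 116.4613

116.5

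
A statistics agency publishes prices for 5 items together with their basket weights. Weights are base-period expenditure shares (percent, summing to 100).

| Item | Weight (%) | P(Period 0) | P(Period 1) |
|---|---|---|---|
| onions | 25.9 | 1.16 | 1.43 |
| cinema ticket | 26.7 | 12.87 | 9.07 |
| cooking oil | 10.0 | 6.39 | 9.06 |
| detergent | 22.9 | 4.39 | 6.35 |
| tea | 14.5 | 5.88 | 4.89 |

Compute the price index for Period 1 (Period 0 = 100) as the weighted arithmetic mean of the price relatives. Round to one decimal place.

onions: 25.9 × (1.43/1.16) = 25.9 × 1.232759 = 31.9284
cinema ticket: 26.7 × (9.07/12.87) = 26.7 × 0.704740 = 18.8166
cooking oil: 10.0 × (9.06/6.39) = 10.0 × 1.417840 = 14.1784
detergent: 22.9 × (6.35/4.39) = 22.9 × 1.446469 = 33.1241
tea: 14.5 × (4.89/5.88) = 14.5 × 0.831633 = 12.0587
Index = Σ wᵢ·(p₁ᵢ/p₀ᵢ) = 31.9284 + 18.8166 + 14.1784 + 33.1241 + 12.0587 = 110.1062

110.1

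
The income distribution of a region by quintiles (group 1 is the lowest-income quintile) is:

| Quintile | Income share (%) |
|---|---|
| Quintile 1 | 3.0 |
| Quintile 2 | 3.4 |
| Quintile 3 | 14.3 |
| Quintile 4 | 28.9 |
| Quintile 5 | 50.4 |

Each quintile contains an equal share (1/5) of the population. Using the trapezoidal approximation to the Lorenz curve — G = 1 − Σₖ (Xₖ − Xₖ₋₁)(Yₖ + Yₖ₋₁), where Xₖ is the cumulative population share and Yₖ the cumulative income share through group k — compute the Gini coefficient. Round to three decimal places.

0.481

Cumulative income shares Yₖ: 0.0300, 0.0640, 0.2070, 0.4960, 1.0000
Σ (Xₖ−Xₖ₋₁)(Yₖ+Yₖ₋₁) = (1/5)(0.0300+0.0000) + (1/5)(0.0640+0.0300) + (1/5)(0.2070+0.0640) + (1/5)(0.4960+0.2070) + (1/5)(1.0000+0.4960)
  = 0.0060 + 0.0188 + 0.0542 + 0.1406 + 0.2992 = 0.5188
G = 1 − 0.5188 = 0.4812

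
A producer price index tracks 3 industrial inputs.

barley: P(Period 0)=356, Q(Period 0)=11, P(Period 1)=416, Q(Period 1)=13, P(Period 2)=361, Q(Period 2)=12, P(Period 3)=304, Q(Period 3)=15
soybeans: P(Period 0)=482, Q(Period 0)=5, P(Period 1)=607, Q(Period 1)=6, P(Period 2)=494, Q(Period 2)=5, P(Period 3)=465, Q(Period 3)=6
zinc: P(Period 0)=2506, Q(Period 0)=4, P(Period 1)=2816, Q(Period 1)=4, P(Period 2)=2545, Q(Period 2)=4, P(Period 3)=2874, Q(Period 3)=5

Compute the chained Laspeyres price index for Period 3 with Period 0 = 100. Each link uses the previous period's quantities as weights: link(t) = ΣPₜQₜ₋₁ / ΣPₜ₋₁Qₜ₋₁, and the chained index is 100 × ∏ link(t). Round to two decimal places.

104.27

Link Period 0→Period 1:
ΣP(Period 1)Q(Period 0) = 416×11 + 607×5 + 2816×4 = 4576 + 3035 + 11264 = 18875
ΣP(Period 0)Q(Period 0) = 356×11 + 482×5 + 2506×4 = 3916 + 2410 + 10024 = 16350
link = 18875/16350 = 1.154434
Link Period 1→Period 2:
ΣP(Period 2)Q(Period 1) = 361×13 + 494×6 + 2545×4 = 4693 + 2964 + 10180 = 17837
ΣP(Period 1)Q(Period 1) = 416×13 + 607×6 + 2816×4 = 5408 + 3642 + 11264 = 20314
link = 17837/20314 = 0.878064
Link Period 2→Period 3:
ΣP(Period 3)Q(Period 2) = 304×12 + 465×5 + 2874×4 = 3648 + 2325 + 11496 = 17469
ΣP(Period 2)Q(Period 2) = 361×12 + 494×5 + 2545×4 = 4332 + 2470 + 10180 = 16982
link = 17469/16982 = 1.028677
Chained index = 100 × 1.154434 × 0.878064 × 1.028677 = 104.2737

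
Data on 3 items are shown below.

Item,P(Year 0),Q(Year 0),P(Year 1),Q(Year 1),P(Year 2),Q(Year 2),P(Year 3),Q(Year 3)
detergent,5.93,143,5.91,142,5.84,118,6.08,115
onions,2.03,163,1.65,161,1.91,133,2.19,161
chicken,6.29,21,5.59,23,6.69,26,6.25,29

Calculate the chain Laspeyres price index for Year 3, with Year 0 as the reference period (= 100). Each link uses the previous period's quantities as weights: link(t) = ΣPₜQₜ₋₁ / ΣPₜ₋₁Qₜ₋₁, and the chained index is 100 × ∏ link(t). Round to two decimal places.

Link Year 0→Year 1:
ΣP(Year 1)Q(Year 0) = 5.91×143 + 1.65×163 + 5.59×21 = 845.13 + 268.95 + 117.39 = 1231.47
ΣP(Year 0)Q(Year 0) = 5.93×143 + 2.03×163 + 6.29×21 = 847.99 + 330.89 + 132.09 = 1310.97
link = 1231.47/1310.97 = 0.939358
Link Year 1→Year 2:
ΣP(Year 2)Q(Year 1) = 5.84×142 + 1.91×161 + 6.69×23 = 829.28 + 307.51 + 153.87 = 1290.66
ΣP(Year 1)Q(Year 1) = 5.91×142 + 1.65×161 + 5.59×23 = 839.22 + 265.65 + 128.57 = 1233.44
link = 1290.66/1233.44 = 1.046391
Link Year 2→Year 3:
ΣP(Year 3)Q(Year 2) = 6.08×118 + 2.19×133 + 6.25×26 = 717.44 + 291.27 + 162.5 = 1171.21
ΣP(Year 2)Q(Year 2) = 5.84×118 + 1.91×133 + 6.69×26 = 689.12 + 254.03 + 173.94 = 1117.09
link = 1171.21/1117.09 = 1.048447
Chained index = 100 × 0.939358 × 1.046391 × 1.048447 = 103.0556

103.06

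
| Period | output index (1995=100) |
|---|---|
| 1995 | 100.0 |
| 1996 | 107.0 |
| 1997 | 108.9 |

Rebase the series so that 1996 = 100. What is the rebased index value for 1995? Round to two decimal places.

Rebased(1995) = 100.0 / 107.0 × 100 = 93.4579

93.46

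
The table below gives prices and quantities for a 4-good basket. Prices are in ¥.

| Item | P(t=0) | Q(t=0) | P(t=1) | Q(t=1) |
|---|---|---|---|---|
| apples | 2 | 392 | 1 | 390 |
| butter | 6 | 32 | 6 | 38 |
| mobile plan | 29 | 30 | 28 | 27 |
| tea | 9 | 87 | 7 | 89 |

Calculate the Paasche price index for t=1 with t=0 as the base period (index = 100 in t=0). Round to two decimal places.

77.04

Paasche price index uses current-period quantities as weights.
ΣP(t=1)·Q(t=1) = 1×390 + 6×38 + 28×27 + 7×89 = 390 + 228 + 756 + 623 = 1997
ΣP(t=0)·Q(t=1) = 2×390 + 6×38 + 29×27 + 9×89 = 780 + 228 + 783 + 801 = 2592
Index = 1997 / 2592 × 100 = 77.0448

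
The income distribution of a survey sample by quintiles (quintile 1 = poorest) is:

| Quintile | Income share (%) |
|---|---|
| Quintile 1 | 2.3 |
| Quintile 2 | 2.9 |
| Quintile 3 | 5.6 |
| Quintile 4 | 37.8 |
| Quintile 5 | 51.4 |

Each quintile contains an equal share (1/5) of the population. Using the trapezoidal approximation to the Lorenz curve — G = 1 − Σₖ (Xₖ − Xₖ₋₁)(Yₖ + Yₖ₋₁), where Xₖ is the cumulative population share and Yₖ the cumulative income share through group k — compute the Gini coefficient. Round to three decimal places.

Cumulative income shares Yₖ: 0.0230, 0.0520, 0.1080, 0.4860, 1.0000
Σ (Xₖ−Xₖ₋₁)(Yₖ+Yₖ₋₁) = (1/5)(0.0230+0.0000) + (1/5)(0.0520+0.0230) + (1/5)(0.1080+0.0520) + (1/5)(0.4860+0.1080) + (1/5)(1.0000+0.4860)
  = 0.0046 + 0.0150 + 0.0320 + 0.1188 + 0.2972 = 0.4676
G = 1 − 0.4676 = 0.5324

0.532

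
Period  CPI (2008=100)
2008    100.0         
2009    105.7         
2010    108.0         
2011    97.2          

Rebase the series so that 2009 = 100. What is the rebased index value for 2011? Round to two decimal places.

91.96

Rebased(2011) = 97.2 / 105.7 × 100 = 91.9584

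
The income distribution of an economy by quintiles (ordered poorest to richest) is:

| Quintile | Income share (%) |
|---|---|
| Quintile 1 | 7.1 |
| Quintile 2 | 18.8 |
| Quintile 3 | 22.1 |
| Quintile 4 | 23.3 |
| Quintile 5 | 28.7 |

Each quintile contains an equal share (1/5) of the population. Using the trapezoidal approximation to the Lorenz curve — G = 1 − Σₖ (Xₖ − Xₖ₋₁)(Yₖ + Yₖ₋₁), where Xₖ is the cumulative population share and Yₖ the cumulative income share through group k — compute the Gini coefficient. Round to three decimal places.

Cumulative income shares Yₖ: 0.0710, 0.2590, 0.4800, 0.7130, 1.0000
Σ (Xₖ−Xₖ₋₁)(Yₖ+Yₖ₋₁) = (1/5)(0.0710+0.0000) + (1/5)(0.2590+0.0710) + (1/5)(0.4800+0.2590) + (1/5)(0.7130+0.4800) + (1/5)(1.0000+0.7130)
  = 0.0142 + 0.0660 + 0.1478 + 0.2386 + 0.3426 = 0.8092
G = 1 − 0.8092 = 0.1908

0.191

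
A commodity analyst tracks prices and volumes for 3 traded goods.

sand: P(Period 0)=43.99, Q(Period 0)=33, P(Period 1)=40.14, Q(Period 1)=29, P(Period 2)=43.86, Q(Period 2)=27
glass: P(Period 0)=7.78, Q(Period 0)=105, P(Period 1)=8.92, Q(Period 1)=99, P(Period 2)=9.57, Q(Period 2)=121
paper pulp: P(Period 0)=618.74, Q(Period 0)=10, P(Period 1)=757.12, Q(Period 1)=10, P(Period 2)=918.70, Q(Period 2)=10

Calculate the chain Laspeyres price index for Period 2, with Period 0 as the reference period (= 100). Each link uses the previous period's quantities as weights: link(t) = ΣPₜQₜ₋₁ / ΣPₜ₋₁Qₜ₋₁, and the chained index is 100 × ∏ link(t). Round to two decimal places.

Link Period 0→Period 1:
ΣP(Period 1)Q(Period 0) = 40.14×33 + 8.92×105 + 757.12×10 = 1324.62 + 936.6 + 7571.2 = 9832.42
ΣP(Period 0)Q(Period 0) = 43.99×33 + 7.78×105 + 618.74×10 = 1451.67 + 816.9 + 6187.4 = 8455.97
link = 9832.42/8455.97 = 1.162778
Link Period 1→Period 2:
ΣP(Period 2)Q(Period 1) = 43.86×29 + 9.57×99 + 918.70×10 = 1271.94 + 947.43 + 9187 = 11406.37
ΣP(Period 1)Q(Period 1) = 40.14×29 + 8.92×99 + 757.12×10 = 1164.06 + 883.08 + 7571.2 = 9618.34
link = 11406.37/9618.34 = 1.185898
Chained index = 100 × 1.162778 × 1.185898 = 137.8937

137.89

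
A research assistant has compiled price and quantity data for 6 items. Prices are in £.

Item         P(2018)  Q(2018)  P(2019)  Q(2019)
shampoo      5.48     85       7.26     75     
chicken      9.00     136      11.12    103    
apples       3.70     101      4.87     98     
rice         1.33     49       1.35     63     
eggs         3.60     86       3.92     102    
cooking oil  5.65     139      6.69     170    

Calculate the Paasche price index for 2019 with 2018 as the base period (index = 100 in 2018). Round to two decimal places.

Paasche price index uses current-period quantities as weights.
ΣP(2019)·Q(2019) = 7.26×75 + 11.12×103 + 4.87×98 + 1.35×63 + 3.92×102 + 6.69×170 = 544.5 + 1145.36 + 477.26 + 85.05 + 399.84 + 1137.3 = 3789.31
ΣP(2018)·Q(2019) = 5.48×75 + 9.00×103 + 3.70×98 + 1.33×63 + 3.60×102 + 5.65×170 = 411 + 927 + 362.6 + 83.79 + 367.2 + 960.5 = 3112.09
Index = 3789.31 / 3112.09 × 100 = 121.7609

121.76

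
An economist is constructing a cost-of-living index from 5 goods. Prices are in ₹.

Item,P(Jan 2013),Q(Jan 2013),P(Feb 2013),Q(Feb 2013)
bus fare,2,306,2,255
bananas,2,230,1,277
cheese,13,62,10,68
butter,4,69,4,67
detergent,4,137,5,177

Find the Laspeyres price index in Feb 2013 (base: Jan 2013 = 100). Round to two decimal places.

89.67

Laspeyres price index uses base-period quantities as weights.
ΣP(Feb 2013)·Q(Jan 2013) = 2×306 + 1×230 + 10×62 + 4×69 + 5×137 = 612 + 230 + 620 + 276 + 685 = 2423
ΣP(Jan 2013)·Q(Jan 2013) = 2×306 + 2×230 + 13×62 + 4×69 + 4×137 = 612 + 460 + 806 + 276 + 548 = 2702
Index = 2423 / 2702 × 100 = 89.6743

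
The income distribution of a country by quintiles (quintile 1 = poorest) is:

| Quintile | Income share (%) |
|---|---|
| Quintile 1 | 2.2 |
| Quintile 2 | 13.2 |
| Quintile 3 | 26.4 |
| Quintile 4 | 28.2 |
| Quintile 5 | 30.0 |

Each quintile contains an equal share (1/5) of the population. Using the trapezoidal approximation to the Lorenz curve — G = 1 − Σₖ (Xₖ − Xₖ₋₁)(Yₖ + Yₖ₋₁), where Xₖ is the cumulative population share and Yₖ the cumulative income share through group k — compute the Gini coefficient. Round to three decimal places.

Cumulative income shares Yₖ: 0.0220, 0.1540, 0.4180, 0.7000, 1.0000
Σ (Xₖ−Xₖ₋₁)(Yₖ+Yₖ₋₁) = (1/5)(0.0220+0.0000) + (1/5)(0.1540+0.0220) + (1/5)(0.4180+0.1540) + (1/5)(0.7000+0.4180) + (1/5)(1.0000+0.7000)
  = 0.0044 + 0.0352 + 0.1144 + 0.2236 + 0.3400 = 0.7176
G = 1 − 0.7176 = 0.2824

0.282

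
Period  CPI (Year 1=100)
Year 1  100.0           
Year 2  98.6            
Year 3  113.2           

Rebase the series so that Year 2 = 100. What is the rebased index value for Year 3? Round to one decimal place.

114.8

Rebased(Year 3) = 113.2 / 98.6 × 100 = 114.8073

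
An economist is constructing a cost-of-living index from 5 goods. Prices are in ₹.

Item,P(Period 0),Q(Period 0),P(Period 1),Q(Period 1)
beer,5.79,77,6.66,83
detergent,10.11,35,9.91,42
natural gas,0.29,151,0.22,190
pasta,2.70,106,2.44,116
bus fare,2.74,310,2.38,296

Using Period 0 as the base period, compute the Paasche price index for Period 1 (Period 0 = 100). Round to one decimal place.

Paasche price index uses current-period quantities as weights.
ΣP(Period 1)·Q(Period 1) = 6.66×83 + 9.91×42 + 0.22×190 + 2.44×116 + 2.38×296 = 552.78 + 416.22 + 41.8 + 283.04 + 704.48 = 1998.32
ΣP(Period 0)·Q(Period 1) = 5.79×83 + 10.11×42 + 0.29×190 + 2.70×116 + 2.74×296 = 480.57 + 424.62 + 55.1 + 313.2 + 811.04 = 2084.53
Index = 1998.32 / 2084.53 × 100 = 95.8643

95.9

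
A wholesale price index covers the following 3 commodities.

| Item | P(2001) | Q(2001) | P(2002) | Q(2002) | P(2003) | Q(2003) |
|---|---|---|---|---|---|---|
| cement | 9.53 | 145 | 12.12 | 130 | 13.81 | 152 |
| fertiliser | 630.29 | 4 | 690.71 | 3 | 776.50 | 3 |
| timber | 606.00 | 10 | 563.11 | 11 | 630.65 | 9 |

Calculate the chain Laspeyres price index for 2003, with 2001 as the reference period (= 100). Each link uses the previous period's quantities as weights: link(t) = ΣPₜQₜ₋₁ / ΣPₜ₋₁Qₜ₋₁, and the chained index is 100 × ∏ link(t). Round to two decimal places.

Link 2001→2002:
ΣP(2002)Q(2001) = 12.12×145 + 690.71×4 + 563.11×10 = 1757.4 + 2762.84 + 5631.1 = 10151.34
ΣP(2001)Q(2001) = 9.53×145 + 630.29×4 + 606.00×10 = 1381.85 + 2521.16 + 6060 = 9963.01
link = 10151.34/9963.01 = 1.018903
Link 2002→2003:
ΣP(2003)Q(2002) = 13.81×130 + 776.50×3 + 630.65×11 = 1795.3 + 2329.5 + 6937.15 = 11061.95
ΣP(2002)Q(2002) = 12.12×130 + 690.71×3 + 563.11×11 = 1575.6 + 2072.13 + 6194.21 = 9841.94
link = 11061.95/9841.94 = 1.123960
Chained index = 100 × 1.018903 × 1.123960 = 114.5206

114.52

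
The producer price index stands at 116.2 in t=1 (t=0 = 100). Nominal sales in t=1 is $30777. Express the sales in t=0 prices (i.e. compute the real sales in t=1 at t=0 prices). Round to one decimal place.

26486.2

Real = Nominal ÷ (Index/100) = 30777 ÷ (116.2/100)
     = 30777 ÷ 1.162 = 26486.2306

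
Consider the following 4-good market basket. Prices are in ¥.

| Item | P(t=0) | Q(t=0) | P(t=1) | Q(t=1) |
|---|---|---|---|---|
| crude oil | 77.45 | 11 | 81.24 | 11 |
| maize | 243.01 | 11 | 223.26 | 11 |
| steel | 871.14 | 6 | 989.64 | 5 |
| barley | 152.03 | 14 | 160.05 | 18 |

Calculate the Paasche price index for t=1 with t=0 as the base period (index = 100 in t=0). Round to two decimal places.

Paasche price index uses current-period quantities as weights.
ΣP(t=1)·Q(t=1) = 81.24×11 + 223.26×11 + 989.64×5 + 160.05×18 = 893.64 + 2455.86 + 4948.2 + 2880.9 = 11178.6
ΣP(t=0)·Q(t=1) = 77.45×11 + 243.01×11 + 871.14×5 + 152.03×18 = 851.95 + 2673.11 + 4355.7 + 2736.54 = 10617.3
Index = 11178.6 / 10617.3 × 100 = 105.2867

105.29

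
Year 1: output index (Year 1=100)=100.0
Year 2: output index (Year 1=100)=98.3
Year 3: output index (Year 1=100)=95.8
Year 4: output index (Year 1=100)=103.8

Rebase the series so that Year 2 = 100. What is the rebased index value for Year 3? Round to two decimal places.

97.46

Rebased(Year 3) = 95.8 / 98.3 × 100 = 97.4568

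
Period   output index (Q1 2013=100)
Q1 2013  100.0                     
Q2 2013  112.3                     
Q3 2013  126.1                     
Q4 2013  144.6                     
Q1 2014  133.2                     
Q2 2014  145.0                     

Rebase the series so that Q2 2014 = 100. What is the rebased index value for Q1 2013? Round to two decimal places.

Rebased(Q1 2013) = 100.0 / 145.0 × 100 = 68.9655

68.97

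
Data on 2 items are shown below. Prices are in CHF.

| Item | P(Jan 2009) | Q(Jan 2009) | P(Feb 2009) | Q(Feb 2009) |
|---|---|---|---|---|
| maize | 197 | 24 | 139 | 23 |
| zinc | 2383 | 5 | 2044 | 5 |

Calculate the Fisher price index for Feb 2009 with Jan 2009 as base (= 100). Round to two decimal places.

81.52

Laspeyres component (base-period weights):
ΣP(Feb 2009)Q(Jan 2009) = 139×24 + 2044×5 = 3336 + 10220 = 13556
ΣP(Jan 2009)Q(Jan 2009) = 197×24 + 2383×5 = 4728 + 11915 = 16643
L = 13556 / 16643 × 100 = 81.4517
Paasche component (current-period weights):
ΣP(Feb 2009)Q(Feb 2009) = 139×23 + 2044×5 = 3197 + 10220 = 13417
ΣP(Jan 2009)Q(Feb 2009) = 197×23 + 2383×5 = 4531 + 11915 = 16446
P = 13417 / 16446 × 100 = 81.5821
Fisher = √(L × P) = √(81.4517 × 81.5821) = 81.5169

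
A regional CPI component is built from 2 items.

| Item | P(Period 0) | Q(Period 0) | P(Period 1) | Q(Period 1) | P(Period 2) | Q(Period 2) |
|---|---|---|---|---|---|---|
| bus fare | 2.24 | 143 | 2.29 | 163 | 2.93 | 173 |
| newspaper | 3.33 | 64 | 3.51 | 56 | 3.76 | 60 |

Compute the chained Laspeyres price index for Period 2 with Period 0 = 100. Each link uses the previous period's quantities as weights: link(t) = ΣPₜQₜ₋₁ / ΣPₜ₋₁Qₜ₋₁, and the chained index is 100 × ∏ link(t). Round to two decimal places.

Link Period 0→Period 1:
ΣP(Period 1)Q(Period 0) = 2.29×143 + 3.51×64 = 327.47 + 224.64 = 552.11
ΣP(Period 0)Q(Period 0) = 2.24×143 + 3.33×64 = 320.32 + 213.12 = 533.44
link = 552.11/533.44 = 1.034999
Link Period 1→Period 2:
ΣP(Period 2)Q(Period 1) = 2.93×163 + 3.76×56 = 477.59 + 210.56 = 688.15
ΣP(Period 1)Q(Period 1) = 2.29×163 + 3.51×56 = 373.27 + 196.56 = 569.83
link = 688.15/569.83 = 1.207641
Chained index = 100 × 1.034999 × 1.207641 = 124.9907

124.99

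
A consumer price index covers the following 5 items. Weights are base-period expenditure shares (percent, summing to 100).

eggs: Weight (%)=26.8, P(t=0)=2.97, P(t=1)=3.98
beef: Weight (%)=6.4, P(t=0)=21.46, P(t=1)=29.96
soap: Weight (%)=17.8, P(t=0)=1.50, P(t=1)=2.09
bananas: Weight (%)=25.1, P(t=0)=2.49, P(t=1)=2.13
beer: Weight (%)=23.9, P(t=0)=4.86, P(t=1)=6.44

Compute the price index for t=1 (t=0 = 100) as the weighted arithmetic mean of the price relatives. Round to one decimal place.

122.8

eggs: 26.8 × (3.98/2.97) = 26.8 × 1.340067 = 35.9138
beef: 6.4 × (29.96/21.46) = 6.4 × 1.396086 = 8.9349
soap: 17.8 × (2.09/1.50) = 17.8 × 1.393333 = 24.8013
bananas: 25.1 × (2.13/2.49) = 25.1 × 0.855422 = 21.4711
beer: 23.9 × (6.44/4.86) = 23.9 × 1.325103 = 31.6700
Index = Σ wᵢ·(p₁ᵢ/p₀ᵢ) = 35.9138 + 8.9349 + 24.8013 + 21.4711 + 31.6700 = 122.7911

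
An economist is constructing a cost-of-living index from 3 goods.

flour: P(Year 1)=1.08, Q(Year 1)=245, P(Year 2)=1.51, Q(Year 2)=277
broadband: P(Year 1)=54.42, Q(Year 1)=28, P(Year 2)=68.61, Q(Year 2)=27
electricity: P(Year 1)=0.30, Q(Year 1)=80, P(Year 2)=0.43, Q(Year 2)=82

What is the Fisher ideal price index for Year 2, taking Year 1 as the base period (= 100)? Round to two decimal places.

Laspeyres component (base-period weights):
ΣP(Year 2)Q(Year 1) = 1.51×245 + 68.61×28 + 0.43×80 = 369.95 + 1921.08 + 34.4 = 2325.43
ΣP(Year 1)Q(Year 1) = 1.08×245 + 54.42×28 + 0.30×80 = 264.6 + 1523.76 + 24 = 1812.36
L = 2325.43 / 1812.36 × 100 = 128.3095
Paasche component (current-period weights):
ΣP(Year 2)Q(Year 2) = 1.51×277 + 68.61×27 + 0.43×82 = 418.27 + 1852.47 + 35.26 = 2306
ΣP(Year 1)Q(Year 2) = 1.08×277 + 54.42×27 + 0.30×82 = 299.16 + 1469.34 + 24.6 = 1793.1
P = 2306 / 1793.1 × 100 = 128.6041
Fisher = √(L × P) = √(128.3095 × 128.6041) = 128.4567

128.46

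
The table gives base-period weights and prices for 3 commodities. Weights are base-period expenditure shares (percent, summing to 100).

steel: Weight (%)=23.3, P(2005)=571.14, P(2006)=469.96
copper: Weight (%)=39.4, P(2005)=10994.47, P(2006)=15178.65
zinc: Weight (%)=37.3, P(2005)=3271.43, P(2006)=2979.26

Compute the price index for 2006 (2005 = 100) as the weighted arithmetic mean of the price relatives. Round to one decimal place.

steel: 23.3 × (469.96/571.14) = 23.3 × 0.822846 = 19.1723
copper: 39.4 × (15178.65/10994.47) = 39.4 × 1.380571 = 54.3945
zinc: 37.3 × (2979.26/3271.43) = 37.3 × 0.910690 = 33.9688
Index = Σ wᵢ·(p₁ᵢ/p₀ᵢ) = 19.1723 + 54.3945 + 33.9688 = 107.5356

107.5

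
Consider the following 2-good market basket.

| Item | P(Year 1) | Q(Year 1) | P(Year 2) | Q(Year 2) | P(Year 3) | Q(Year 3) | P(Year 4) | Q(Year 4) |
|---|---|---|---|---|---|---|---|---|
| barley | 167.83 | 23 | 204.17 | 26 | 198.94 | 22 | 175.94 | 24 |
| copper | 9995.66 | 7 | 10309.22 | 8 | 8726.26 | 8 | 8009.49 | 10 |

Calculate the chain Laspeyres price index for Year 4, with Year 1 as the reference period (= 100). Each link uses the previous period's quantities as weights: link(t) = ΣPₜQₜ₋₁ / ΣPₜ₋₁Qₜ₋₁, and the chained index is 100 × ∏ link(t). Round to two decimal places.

Link Year 1→Year 2:
ΣP(Year 2)Q(Year 1) = 204.17×23 + 10309.22×7 = 4695.91 + 72164.54 = 76860.45
ΣP(Year 1)Q(Year 1) = 167.83×23 + 9995.66×7 = 3860.09 + 69969.62 = 73829.71
link = 76860.45/73829.71 = 1.041050
Link Year 2→Year 3:
ΣP(Year 3)Q(Year 2) = 198.94×26 + 8726.26×8 = 5172.44 + 69810.08 = 74982.52
ΣP(Year 2)Q(Year 2) = 204.17×26 + 10309.22×8 = 5308.42 + 82473.76 = 87782.18
link = 74982.52/87782.18 = 0.854188
Link Year 3→Year 4:
ΣP(Year 4)Q(Year 3) = 175.94×22 + 8009.49×8 = 3870.68 + 64075.92 = 67946.6
ΣP(Year 3)Q(Year 3) = 198.94×22 + 8726.26×8 = 4376.68 + 69810.08 = 74186.76
link = 67946.6/74186.76 = 0.915886
Chained index = 100 × 1.041050 × 0.854188 × 0.915886 = 81.4454

81.45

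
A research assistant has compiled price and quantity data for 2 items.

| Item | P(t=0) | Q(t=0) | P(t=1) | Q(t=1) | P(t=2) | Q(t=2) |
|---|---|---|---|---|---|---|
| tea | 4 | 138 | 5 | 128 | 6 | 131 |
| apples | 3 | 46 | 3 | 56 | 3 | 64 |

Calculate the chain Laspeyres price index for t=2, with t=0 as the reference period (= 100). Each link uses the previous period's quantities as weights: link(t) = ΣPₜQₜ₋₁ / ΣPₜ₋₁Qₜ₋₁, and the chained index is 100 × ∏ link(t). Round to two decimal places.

Link t=0→t=1:
ΣP(t=1)Q(t=0) = 5×138 + 3×46 = 690 + 138 = 828
ΣP(t=0)Q(t=0) = 4×138 + 3×46 = 552 + 138 = 690
link = 828/690 = 1.200000
Link t=1→t=2:
ΣP(t=2)Q(t=1) = 6×128 + 3×56 = 768 + 168 = 936
ΣP(t=1)Q(t=1) = 5×128 + 3×56 = 640 + 168 = 808
link = 936/808 = 1.158416
Chained index = 100 × 1.200000 × 1.158416 = 139.0099

139.01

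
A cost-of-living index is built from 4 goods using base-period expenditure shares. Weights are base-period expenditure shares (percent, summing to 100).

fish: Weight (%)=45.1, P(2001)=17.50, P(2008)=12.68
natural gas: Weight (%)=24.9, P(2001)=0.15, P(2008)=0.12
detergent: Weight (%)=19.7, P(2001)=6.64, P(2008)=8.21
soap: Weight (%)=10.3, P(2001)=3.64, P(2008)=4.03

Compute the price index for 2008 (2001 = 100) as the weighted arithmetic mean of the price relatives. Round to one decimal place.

fish: 45.1 × (12.68/17.50) = 45.1 × 0.724571 = 32.6782
natural gas: 24.9 × (0.12/0.15) = 24.9 × 0.800000 = 19.9200
detergent: 19.7 × (8.21/6.64) = 19.7 × 1.236446 = 24.3580
soap: 10.3 × (4.03/3.64) = 10.3 × 1.107143 = 11.4036
Index = Σ wᵢ·(p₁ᵢ/p₀ᵢ) = 32.6782 + 19.9200 + 24.3580 + 11.4036 = 88.3597

88.4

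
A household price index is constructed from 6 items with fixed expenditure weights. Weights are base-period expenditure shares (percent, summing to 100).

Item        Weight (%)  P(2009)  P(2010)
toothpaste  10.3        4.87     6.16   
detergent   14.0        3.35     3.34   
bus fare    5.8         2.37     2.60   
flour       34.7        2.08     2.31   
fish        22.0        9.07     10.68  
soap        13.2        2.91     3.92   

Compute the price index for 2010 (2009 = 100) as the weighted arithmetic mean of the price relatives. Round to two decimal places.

toothpaste: 10.3 × (6.16/4.87) = 10.3 × 1.264887 = 13.0283
detergent: 14.0 × (3.34/3.35) = 14.0 × 0.997015 = 13.9582
bus fare: 5.8 × (2.60/2.37) = 5.8 × 1.097046 = 6.3629
flour: 34.7 × (2.31/2.08) = 34.7 × 1.110577 = 38.5370
fish: 22.0 × (10.68/9.07) = 22.0 × 1.177508 = 25.9052
soap: 13.2 × (3.92/2.91) = 13.2 × 1.347079 = 17.7814
Index = Σ wᵢ·(p₁ᵢ/p₀ᵢ) = 13.0283 + 13.9582 + 6.3629 + 38.5370 + 25.9052 + 17.7814 = 115.5731

115.57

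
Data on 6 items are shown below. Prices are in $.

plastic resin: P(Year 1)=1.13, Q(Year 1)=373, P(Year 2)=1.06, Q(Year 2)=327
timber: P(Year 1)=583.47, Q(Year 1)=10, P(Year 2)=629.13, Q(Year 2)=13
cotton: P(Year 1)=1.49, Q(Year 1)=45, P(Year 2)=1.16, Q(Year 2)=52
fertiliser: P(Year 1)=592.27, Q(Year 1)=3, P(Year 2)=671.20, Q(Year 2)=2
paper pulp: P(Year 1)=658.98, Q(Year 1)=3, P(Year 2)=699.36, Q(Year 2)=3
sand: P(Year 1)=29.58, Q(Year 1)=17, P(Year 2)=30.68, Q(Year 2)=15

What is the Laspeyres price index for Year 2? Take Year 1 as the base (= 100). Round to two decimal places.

Laspeyres price index uses base-period quantities as weights.
ΣP(Year 2)·Q(Year 1) = 1.06×373 + 629.13×10 + 1.16×45 + 671.20×3 + 699.36×3 + 30.68×17 = 395.38 + 6291.3 + 52.2 + 2013.6 + 2098.08 + 521.56 = 11372.12
ΣP(Year 1)·Q(Year 1) = 1.13×373 + 583.47×10 + 1.49×45 + 592.27×3 + 658.98×3 + 29.58×17 = 421.49 + 5834.7 + 67.05 + 1776.81 + 1976.94 + 502.86 = 10579.85
Index = 11372.12 / 10579.85 × 100 = 107.4885

107.49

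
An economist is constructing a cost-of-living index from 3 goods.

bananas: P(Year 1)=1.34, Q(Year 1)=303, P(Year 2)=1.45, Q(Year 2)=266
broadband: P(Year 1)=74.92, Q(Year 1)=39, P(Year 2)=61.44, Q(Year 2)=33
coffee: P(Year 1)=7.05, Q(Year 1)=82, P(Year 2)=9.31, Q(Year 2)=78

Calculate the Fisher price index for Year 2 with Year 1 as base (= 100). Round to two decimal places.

92.53

Laspeyres component (base-period weights):
ΣP(Year 2)Q(Year 1) = 1.45×303 + 61.44×39 + 9.31×82 = 439.35 + 2396.16 + 763.42 = 3598.93
ΣP(Year 1)Q(Year 1) = 1.34×303 + 74.92×39 + 7.05×82 = 406.02 + 2921.88 + 578.1 = 3906
L = 3598.93 / 3906 × 100 = 92.1385
Paasche component (current-period weights):
ΣP(Year 2)Q(Year 2) = 1.45×266 + 61.44×33 + 9.31×78 = 385.7 + 2027.52 + 726.18 = 3139.4
ΣP(Year 1)Q(Year 2) = 1.34×266 + 74.92×33 + 7.05×78 = 356.44 + 2472.36 + 549.9 = 3378.7
P = 3139.4 / 3378.7 × 100 = 92.9174
Fisher = √(L × P) = √(92.1385 × 92.9174) = 92.5271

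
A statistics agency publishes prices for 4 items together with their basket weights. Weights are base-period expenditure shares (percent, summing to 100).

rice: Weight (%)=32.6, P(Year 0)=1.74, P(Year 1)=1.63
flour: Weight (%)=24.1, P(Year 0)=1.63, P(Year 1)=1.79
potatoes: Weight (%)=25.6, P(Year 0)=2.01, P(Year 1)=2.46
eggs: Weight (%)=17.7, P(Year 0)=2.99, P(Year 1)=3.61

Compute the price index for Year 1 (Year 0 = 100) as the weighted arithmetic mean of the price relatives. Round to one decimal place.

109.7

rice: 32.6 × (1.63/1.74) = 32.6 × 0.936782 = 30.5391
flour: 24.1 × (1.79/1.63) = 24.1 × 1.098160 = 26.4656
potatoes: 25.6 × (2.46/2.01) = 25.6 × 1.223881 = 31.3313
eggs: 17.7 × (3.61/2.99) = 17.7 × 1.207358 = 21.3702
Index = Σ wᵢ·(p₁ᵢ/p₀ᵢ) = 30.5391 + 26.4656 + 31.3313 + 21.3702 = 109.7063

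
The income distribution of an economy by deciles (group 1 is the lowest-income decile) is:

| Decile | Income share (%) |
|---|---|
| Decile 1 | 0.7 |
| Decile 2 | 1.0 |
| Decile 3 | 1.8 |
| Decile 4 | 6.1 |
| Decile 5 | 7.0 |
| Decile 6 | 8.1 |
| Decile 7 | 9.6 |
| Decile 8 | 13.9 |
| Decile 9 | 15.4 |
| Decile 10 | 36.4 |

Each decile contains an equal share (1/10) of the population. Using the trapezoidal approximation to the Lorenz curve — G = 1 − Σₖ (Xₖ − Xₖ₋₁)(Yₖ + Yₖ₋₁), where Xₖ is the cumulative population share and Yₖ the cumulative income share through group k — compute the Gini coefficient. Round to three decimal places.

Cumulative income shares Yₖ: 0.0070, 0.0170, 0.0350, 0.0960, 0.1660, 0.2470, 0.3430, 0.4820, 0.6360, 1.0000
Σ (Xₖ−Xₖ₋₁)(Yₖ+Yₖ₋₁) = (1/10)(0.0070+0.0000) + (1/10)(0.0170+0.0070) + (1/10)(0.0350+0.0170) + (1/10)(0.0960+0.0350) + (1/10)(0.1660+0.0960) + (1/10)(0.2470+0.1660) + (1/10)(0.3430+0.2470) + (1/10)(0.4820+0.3430) + (1/10)(0.6360+0.4820) + (1/10)(1.0000+0.6360)
  = 0.0007 + 0.0024 + 0.0052 + 0.0131 + 0.0262 + 0.0413 + 0.0590 + 0.0825 + 0.1118 + 0.1636 = 0.5058
G = 1 − 0.5058 = 0.4942

0.494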